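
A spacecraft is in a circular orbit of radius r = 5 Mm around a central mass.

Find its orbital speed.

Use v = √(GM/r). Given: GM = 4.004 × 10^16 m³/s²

Convert to SI: r = 5 Mm = 5e+06 m.
For a circular orbit, gravity supplies the centripetal force, so v = √(GM / r).
v = √(4.004e+16 / 5e+06) m/s ≈ 8.949e+04 m/s = 89.49 km/s.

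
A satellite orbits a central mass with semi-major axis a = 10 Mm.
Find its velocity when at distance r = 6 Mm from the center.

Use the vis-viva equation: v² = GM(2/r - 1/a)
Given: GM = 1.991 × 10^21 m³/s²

Convert to SI: a = 10 Mm = 1e+07 m; r = 6 Mm = 6e+06 m.
Vis-viva: v = √(GM · (2/r − 1/a)).
2/r − 1/a = 2/6e+06 − 1/1e+07 = 2.33333e-07 m⁻¹.
v = √(1.991e+21 · 2.33333e-07) m/s ≈ 2.155e+07 m/s = 2.155e+04 km/s.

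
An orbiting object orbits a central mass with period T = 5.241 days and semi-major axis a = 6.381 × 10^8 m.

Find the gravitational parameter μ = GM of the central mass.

Convert to SI: T = 5.241 days = 452822 s.
GM = 4π² · a³ / T².
GM = 4π² · (6.381e+08)³ / (452822)² m³/s² ≈ 5.002e+16 m³/s² = 5.002 × 10^16 m³/s².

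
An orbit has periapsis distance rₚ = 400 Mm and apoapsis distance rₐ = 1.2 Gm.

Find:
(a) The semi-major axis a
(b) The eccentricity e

Convert to SI: rₚ = 400 Mm = 4e+08 m; rₐ = 1.2 Gm = 1.2e+09 m.
(a) a = (rₚ + rₐ) / 2 = (4e+08 + 1.2e+09) / 2 ≈ 8e+08 m = 800 Mm.
(b) e = (rₐ − rₚ) / (rₐ + rₚ) = (1.2e+09 − 4e+08) / (1.2e+09 + 4e+08) ≈ 0.5.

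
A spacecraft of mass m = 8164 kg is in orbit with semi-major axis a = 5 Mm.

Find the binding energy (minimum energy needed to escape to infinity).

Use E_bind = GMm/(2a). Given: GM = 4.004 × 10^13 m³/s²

Convert to SI: a = 5 Mm = 5e+06 m.
Total orbital energy is E = −GMm/(2a); binding energy is E_bind = −E = GMm/(2a).
E_bind = 4.004e+13 · 8164 / (2 · 5e+06) J ≈ 3.269e+10 J = 32.69 GJ.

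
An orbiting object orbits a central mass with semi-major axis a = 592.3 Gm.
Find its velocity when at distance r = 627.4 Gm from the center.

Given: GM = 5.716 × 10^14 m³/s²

Convert to SI: a = 592.3 Gm = 5.923e+11 m; r = 627.4 Gm = 6.274e+11 m.
Vis-viva: v = √(GM · (2/r − 1/a)).
2/r − 1/a = 2/6.274e+11 − 1/5.923e+11 = 1.49943e-12 m⁻¹.
v = √(5.716e+14 · 1.49943e-12) m/s ≈ 29.28 m/s = 29.28 m/s.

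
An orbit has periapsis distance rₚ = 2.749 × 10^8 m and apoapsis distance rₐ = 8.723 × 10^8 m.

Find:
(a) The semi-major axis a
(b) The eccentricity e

(a) a = (rₚ + rₐ) / 2 = (2.749e+08 + 8.723e+08) / 2 ≈ 5.736e+08 m = 5.736 × 10^8 m.
(b) e = (rₐ − rₚ) / (rₐ + rₚ) = (8.723e+08 − 2.749e+08) / (8.723e+08 + 2.749e+08) ≈ 0.5207.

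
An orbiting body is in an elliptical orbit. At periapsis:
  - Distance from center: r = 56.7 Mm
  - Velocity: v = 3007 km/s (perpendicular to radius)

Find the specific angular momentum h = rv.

Convert to SI: r = 56.7 Mm = 5.67e+07 m; v = 3007 km/s = 3.007e+06 m/s.
With v perpendicular to r, h = r · v.
h = 5.67e+07 · 3.007e+06 m²/s ≈ 1.705e+14 m²/s.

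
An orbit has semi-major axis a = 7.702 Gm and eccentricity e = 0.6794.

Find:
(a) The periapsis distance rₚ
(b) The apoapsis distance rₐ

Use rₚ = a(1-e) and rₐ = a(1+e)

Convert to SI: a = 7.702 Gm = 7.702e+09 m.
(a) rₚ = a(1 − e) = 7.702e+09 · (1 − 0.6794) = 7.702e+09 · 0.3206 ≈ 2.469e+09 m = 2.469 Gm.
(b) rₐ = a(1 + e) = 7.702e+09 · (1 + 0.6794) = 7.702e+09 · 1.6794 ≈ 1.293e+10 m = 12.93 Gm.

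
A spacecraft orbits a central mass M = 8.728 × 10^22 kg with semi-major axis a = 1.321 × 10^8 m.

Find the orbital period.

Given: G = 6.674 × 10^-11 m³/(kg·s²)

GM = G · M = 6.674e-11 · 8.728e+22 = 5.82507e+12 m³/s².
Kepler's third law: T = 2π √(a³ / GM).
Substituting a = 1.321e+08 m and GM = 5.82507e+12 m³/s²:
T = 2π √((1.321e+08)³ / 5.82507e+12) s
T ≈ 3.953e+06 s = 45.75 days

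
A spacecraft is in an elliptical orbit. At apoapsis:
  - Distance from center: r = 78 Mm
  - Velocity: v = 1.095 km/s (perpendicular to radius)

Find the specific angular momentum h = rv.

Convert to SI: r = 78 Mm = 7.8e+07 m; v = 1.095 km/s = 1095 m/s.
With v perpendicular to r, h = r · v.
h = 7.8e+07 · 1095 m²/s ≈ 8.541e+10 m²/s.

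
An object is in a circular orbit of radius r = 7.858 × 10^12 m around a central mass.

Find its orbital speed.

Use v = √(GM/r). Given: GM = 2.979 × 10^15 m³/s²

For a circular orbit, gravity supplies the centripetal force, so v = √(GM / r).
v = √(2.979e+15 / 7.858e+12) m/s ≈ 19.47 m/s = 19.47 m/s.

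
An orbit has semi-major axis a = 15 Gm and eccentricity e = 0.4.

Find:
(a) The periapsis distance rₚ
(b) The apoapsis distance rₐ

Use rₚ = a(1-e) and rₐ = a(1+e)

Convert to SI: a = 15 Gm = 1.5e+10 m.
(a) rₚ = a(1 − e) = 1.5e+10 · (1 − 0.4) = 1.5e+10 · 0.6 ≈ 9e+09 m = 9 Gm.
(b) rₐ = a(1 + e) = 1.5e+10 · (1 + 0.4) = 1.5e+10 · 1.4 ≈ 2.1e+10 m = 21 Gm.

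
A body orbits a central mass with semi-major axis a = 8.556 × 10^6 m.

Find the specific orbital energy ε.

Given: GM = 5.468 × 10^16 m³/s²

ε = −GM / (2a).
ε = −5.468e+16 / (2 · 8.556e+06) J/kg ≈ -3.195e+09 J/kg = -3.195 GJ/kg.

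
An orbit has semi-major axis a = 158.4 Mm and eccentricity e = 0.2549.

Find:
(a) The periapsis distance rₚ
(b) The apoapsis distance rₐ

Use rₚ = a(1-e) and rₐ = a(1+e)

Convert to SI: a = 158.4 Mm = 1.584e+08 m.
(a) rₚ = a(1 − e) = 1.584e+08 · (1 − 0.2549) = 1.584e+08 · 0.7451 ≈ 1.18e+08 m = 118 Mm.
(b) rₐ = a(1 + e) = 1.584e+08 · (1 + 0.2549) = 1.584e+08 · 1.2549 ≈ 1.988e+08 m = 198.8 Mm.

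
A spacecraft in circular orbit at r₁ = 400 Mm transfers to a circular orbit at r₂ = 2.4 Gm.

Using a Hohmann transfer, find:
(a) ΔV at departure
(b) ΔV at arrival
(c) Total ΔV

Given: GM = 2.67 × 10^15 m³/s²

Convert to SI: r₁ = 400 Mm = 4e+08 m; r₂ = 2.4 Gm = 2.4e+09 m.
Transfer semi-major axis: a_t = (r₁ + r₂)/2 = (4e+08 + 2.4e+09)/2 = 1.4e+09 m.
Circular speeds: v₁ = √(GM/r₁) = 2583.6 m/s, v₂ = √(GM/r₂) = 1054.75 m/s.
Transfer speeds (vis-viva v² = GM(2/r − 1/a_t)): v₁ᵗ = 3382.73 m/s, v₂ᵗ = 563.788 m/s.
(a) ΔV₁ = |v₁ᵗ − v₁| ≈ 799.1 m/s = 799.1 m/s.
(b) ΔV₂ = |v₂ − v₂ᵗ| ≈ 491 m/s = 491 m/s.
(c) ΔV_total = ΔV₁ + ΔV₂ ≈ 1290 m/s = 1.29 km/s.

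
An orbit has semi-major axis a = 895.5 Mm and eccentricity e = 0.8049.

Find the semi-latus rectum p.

Convert to SI: a = 895.5 Mm = 8.955e+08 m.
p = a (1 − e²).
p = 8.955e+08 · (1 − (0.8049)²) = 8.955e+08 · 0.352136 ≈ 3.153e+08 m = 315.3 Mm.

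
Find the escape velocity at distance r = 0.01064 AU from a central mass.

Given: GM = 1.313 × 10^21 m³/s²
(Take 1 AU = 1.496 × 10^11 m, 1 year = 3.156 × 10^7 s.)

Convert to SI: r = 0.01064 AU = 1.59174e+09 m.
Escape velocity comes from setting total energy to zero: ½v² − GM/r = 0 ⇒ v_esc = √(2GM / r).
v_esc = √(2 · 1.313e+21 / 1.59174e+09) m/s ≈ 1.284e+06 m/s = 271 AU/year.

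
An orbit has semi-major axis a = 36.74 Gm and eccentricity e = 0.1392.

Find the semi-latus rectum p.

Convert to SI: a = 36.74 Gm = 3.674e+10 m.
p = a (1 − e²).
p = 3.674e+10 · (1 − (0.1392)²) = 3.674e+10 · 0.980623 ≈ 3.603e+10 m = 36.03 Gm.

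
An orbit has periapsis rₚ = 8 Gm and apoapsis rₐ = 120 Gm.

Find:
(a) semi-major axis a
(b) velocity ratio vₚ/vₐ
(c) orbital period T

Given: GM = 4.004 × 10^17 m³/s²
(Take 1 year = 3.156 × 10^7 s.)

Convert to SI: rₚ = 8 Gm = 8e+09 m; rₐ = 120 Gm = 1.2e+11 m.
(a) a = (rₚ + rₐ)/2 = (8e+09 + 1.2e+11)/2 ≈ 6.4e+10 m
(b) Conservation of angular momentum (rₚvₚ = rₐvₐ) gives vₚ/vₐ = rₐ/rₚ = 1.2e+11/8e+09 ≈ 15
(c) With a = (rₚ + rₐ)/2 = 6.4e+10 m, T = 2π √(a³/GM) = 2π √((6.4e+10)³/4.004e+17) s ≈ 1.608e+08 s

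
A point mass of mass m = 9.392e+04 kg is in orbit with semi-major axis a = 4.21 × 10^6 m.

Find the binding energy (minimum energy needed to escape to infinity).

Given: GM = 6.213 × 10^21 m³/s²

Total orbital energy is E = −GMm/(2a); binding energy is E_bind = −E = GMm/(2a).
E_bind = 6.213e+21 · 9.392e+04 / (2 · 4.21e+06) J ≈ 6.93e+19 J = 69.3 EJ.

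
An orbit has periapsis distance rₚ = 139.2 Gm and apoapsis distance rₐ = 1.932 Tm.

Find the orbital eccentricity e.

Convert to SI: rₚ = 139.2 Gm = 1.392e+11 m; rₐ = 1.932 Tm = 1.932e+12 m.
e = (rₐ − rₚ) / (rₐ + rₚ).
e = (1.932e+12 − 1.392e+11) / (1.932e+12 + 1.392e+11) = 1.7928e+12 / 2.0712e+12 ≈ 0.8656.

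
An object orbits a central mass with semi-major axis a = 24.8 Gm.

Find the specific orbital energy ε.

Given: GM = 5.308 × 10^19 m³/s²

Convert to SI: a = 24.8 Gm = 2.48e+10 m.
ε = −GM / (2a).
ε = −5.308e+19 / (2 · 2.48e+10) J/kg ≈ -1.07e+09 J/kg = -1.07 GJ/kg.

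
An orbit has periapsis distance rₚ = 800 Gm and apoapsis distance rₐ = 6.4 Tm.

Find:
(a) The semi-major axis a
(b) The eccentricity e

Convert to SI: rₚ = 800 Gm = 8e+11 m; rₐ = 6.4 Tm = 6.4e+12 m.
(a) a = (rₚ + rₐ) / 2 = (8e+11 + 6.4e+12) / 2 ≈ 3.6e+12 m = 3.6 Tm.
(b) e = (rₐ − rₚ) / (rₐ + rₚ) = (6.4e+12 − 8e+11) / (6.4e+12 + 8e+11) ≈ 0.7778.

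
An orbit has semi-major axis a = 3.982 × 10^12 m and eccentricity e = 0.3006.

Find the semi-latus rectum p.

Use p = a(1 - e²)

p = a (1 − e²).
p = 3.982e+12 · (1 − (0.3006)²) = 3.982e+12 · 0.90964 ≈ 3.622e+12 m = 3.622 × 10^12 m.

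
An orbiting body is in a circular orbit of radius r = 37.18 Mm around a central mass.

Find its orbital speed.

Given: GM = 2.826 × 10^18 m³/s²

Convert to SI: r = 37.18 Mm = 3.718e+07 m.
For a circular orbit, gravity supplies the centripetal force, so v = √(GM / r).
v = √(2.826e+18 / 3.718e+07) m/s ≈ 2.757e+05 m/s = 275.7 km/s.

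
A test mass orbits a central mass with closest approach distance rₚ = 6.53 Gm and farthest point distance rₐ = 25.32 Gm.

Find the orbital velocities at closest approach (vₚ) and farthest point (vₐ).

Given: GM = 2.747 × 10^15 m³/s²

Convert to SI: rₚ = 6.53 Gm = 6.53e+09 m; rₐ = 25.32 Gm = 2.532e+10 m.
Use the vis-viva equation v² = GM(2/r − 1/a) with a = (rₚ + rₐ)/2 = (6.53e+09 + 2.532e+10)/2 = 1.5925e+10 m.
vₚ = √(GM · (2/rₚ − 1/a)) = √(2.747e+15 · (2/6.53e+09 − 1/1.5925e+10)) m/s ≈ 817.8 m/s = 817.8 m/s.
vₐ = √(GM · (2/rₐ − 1/a)) = √(2.747e+15 · (2/2.532e+10 − 1/1.5925e+10)) m/s ≈ 210.9 m/s = 210.9 m/s.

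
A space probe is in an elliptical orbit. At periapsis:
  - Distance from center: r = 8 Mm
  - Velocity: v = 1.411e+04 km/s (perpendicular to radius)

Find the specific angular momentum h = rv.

Convert to SI: r = 8 Mm = 8e+06 m; v = 1.411e+04 km/s = 1.411e+07 m/s.
With v perpendicular to r, h = r · v.
h = 8e+06 · 1.411e+07 m²/s ≈ 1.129e+14 m²/s.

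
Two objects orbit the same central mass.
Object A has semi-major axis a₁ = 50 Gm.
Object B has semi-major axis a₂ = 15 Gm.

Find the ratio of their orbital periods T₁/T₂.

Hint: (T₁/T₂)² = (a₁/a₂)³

Convert to SI: a₁ = 50 Gm = 5e+10 m; a₂ = 15 Gm = 1.5e+10 m.
From Kepler's third law, (T₁/T₂)² = (a₁/a₂)³, so T₁/T₂ = (a₁/a₂)^(3/2).
a₁/a₂ = 5e+10 / 1.5e+10 = 3.33333.
T₁/T₂ = (3.33333)^(3/2) ≈ 6.086.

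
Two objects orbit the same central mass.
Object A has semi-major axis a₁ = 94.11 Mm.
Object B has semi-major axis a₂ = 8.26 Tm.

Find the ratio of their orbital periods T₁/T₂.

Convert to SI: a₁ = 94.11 Mm = 9.411e+07 m; a₂ = 8.26 Tm = 8.26e+12 m.
From Kepler's third law, (T₁/T₂)² = (a₁/a₂)³, so T₁/T₂ = (a₁/a₂)^(3/2).
a₁/a₂ = 9.411e+07 / 8.26e+12 = 1.13935e-05.
T₁/T₂ = (1.13935e-05)^(3/2) ≈ 3.846e-08.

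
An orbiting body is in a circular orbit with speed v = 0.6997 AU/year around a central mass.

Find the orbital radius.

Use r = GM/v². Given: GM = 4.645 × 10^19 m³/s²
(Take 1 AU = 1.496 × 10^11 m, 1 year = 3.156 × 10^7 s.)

Convert to SI: v = 0.6997 AU/year = 3316.7 m/s.
For a circular orbit, v² = GM / r, so r = GM / v².
r = 4.645e+19 / (3316.7)² m ≈ 4.223e+12 m = 28.23 AU.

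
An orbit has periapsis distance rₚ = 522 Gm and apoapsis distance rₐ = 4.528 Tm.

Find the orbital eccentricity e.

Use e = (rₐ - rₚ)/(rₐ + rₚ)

Convert to SI: rₚ = 522 Gm = 5.22e+11 m; rₐ = 4.528 Tm = 4.528e+12 m.
e = (rₐ − rₚ) / (rₐ + rₚ).
e = (4.528e+12 − 5.22e+11) / (4.528e+12 + 5.22e+11) = 4.006e+12 / 5.05e+12 ≈ 0.7933.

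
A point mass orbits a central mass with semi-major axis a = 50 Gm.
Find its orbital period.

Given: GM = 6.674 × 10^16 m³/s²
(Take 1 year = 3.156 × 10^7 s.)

Convert to SI: a = 50 Gm = 5e+10 m.
Kepler's third law: T = 2π √(a³ / GM).
Substituting a = 5e+10 m and GM = 6.674e+16 m³/s²:
T = 2π √((5e+10)³ / 6.674e+16) s
T ≈ 2.719e+08 s = 8.616 years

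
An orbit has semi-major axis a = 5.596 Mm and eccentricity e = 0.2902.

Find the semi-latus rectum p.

Convert to SI: a = 5.596 Mm = 5.596e+06 m.
p = a (1 − e²).
p = 5.596e+06 · (1 − (0.2902)²) = 5.596e+06 · 0.915784 ≈ 5.125e+06 m = 5.125 Mm.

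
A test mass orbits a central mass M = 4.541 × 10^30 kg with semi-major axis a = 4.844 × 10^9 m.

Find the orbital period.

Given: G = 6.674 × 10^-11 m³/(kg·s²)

GM = G · M = 6.674e-11 · 4.541e+30 = 3.03066e+20 m³/s².
Kepler's third law: T = 2π √(a³ / GM).
Substituting a = 4.844e+09 m and GM = 3.03066e+20 m³/s²:
T = 2π √((4.844e+09)³ / 3.03066e+20) s
T ≈ 1.217e+05 s = 1.408 days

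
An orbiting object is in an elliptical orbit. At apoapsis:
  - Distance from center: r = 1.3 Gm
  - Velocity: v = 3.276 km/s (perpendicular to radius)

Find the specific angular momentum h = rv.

Convert to SI: r = 1.3 Gm = 1.3e+09 m; v = 3.276 km/s = 3276 m/s.
With v perpendicular to r, h = r · v.
h = 1.3e+09 · 3276 m²/s ≈ 4.259e+12 m²/s.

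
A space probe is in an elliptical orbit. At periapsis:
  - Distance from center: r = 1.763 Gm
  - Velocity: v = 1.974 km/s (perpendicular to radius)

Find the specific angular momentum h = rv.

Convert to SI: r = 1.763 Gm = 1.763e+09 m; v = 1.974 km/s = 1974 m/s.
With v perpendicular to r, h = r · v.
h = 1.763e+09 · 1974 m²/s ≈ 3.48e+12 m²/s.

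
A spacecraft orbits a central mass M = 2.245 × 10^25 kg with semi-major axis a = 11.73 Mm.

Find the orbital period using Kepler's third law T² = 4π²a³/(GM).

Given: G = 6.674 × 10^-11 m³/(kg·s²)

Convert to SI: a = 11.73 Mm = 1.173e+07 m.
GM = G · M = 6.674e-11 · 2.245e+25 = 1.49831e+15 m³/s².
Kepler's third law: T = 2π √(a³ / GM).
Substituting a = 1.173e+07 m and GM = 1.49831e+15 m³/s²:
T = 2π √((1.173e+07)³ / 1.49831e+15) s
T ≈ 6521 s = 1.811 hours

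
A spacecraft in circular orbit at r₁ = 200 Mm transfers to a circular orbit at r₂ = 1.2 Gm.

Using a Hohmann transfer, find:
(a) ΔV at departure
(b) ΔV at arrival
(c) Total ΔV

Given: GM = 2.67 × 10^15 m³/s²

Convert to SI: r₁ = 200 Mm = 2e+08 m; r₂ = 1.2 Gm = 1.2e+09 m.
Transfer semi-major axis: a_t = (r₁ + r₂)/2 = (2e+08 + 1.2e+09)/2 = 7e+08 m.
Circular speeds: v₁ = √(GM/r₁) = 3653.77 m/s, v₂ = √(GM/r₂) = 1491.64 m/s.
Transfer speeds (vis-viva v² = GM(2/r − 1/a_t)): v₁ᵗ = 4783.9 m/s, v₂ᵗ = 797.317 m/s.
(a) ΔV₁ = |v₁ᵗ − v₁| ≈ 1130 m/s = 1.13 km/s.
(b) ΔV₂ = |v₂ − v₂ᵗ| ≈ 694.3 m/s = 694.3 m/s.
(c) ΔV_total = ΔV₁ + ΔV₂ ≈ 1824 m/s = 1.824 km/s.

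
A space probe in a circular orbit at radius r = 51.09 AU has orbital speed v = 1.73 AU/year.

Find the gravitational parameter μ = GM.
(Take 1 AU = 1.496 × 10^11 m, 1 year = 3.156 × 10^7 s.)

Convert to SI: r = 51.09 AU = 7.64306e+12 m; v = 1.73 AU/year = 8200.51 m/s.
For a circular orbit v² = GM/r, so GM = v² · r.
GM = (8200.51)² · 7.64306e+12 m³/s² ≈ 5.14e+20 m³/s² = 5.14 × 10^20 m³/s².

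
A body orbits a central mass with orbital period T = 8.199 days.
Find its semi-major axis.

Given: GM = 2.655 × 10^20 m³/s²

Convert to SI: T = 8.199 days = 708394 s.
Invert Kepler's third law: a = (GM · T² / (4π²))^(1/3).
Substituting T = 708394 s and GM = 2.655e+20 m³/s²:
a = (2.655e+20 · (708394)² / (4π²))^(1/3) m
a ≈ 1.5e+10 m = 15 Gm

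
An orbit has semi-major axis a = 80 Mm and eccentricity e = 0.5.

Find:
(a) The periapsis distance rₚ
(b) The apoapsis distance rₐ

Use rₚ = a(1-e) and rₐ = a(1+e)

Convert to SI: a = 80 Mm = 8e+07 m.
(a) rₚ = a(1 − e) = 8e+07 · (1 − 0.5) = 8e+07 · 0.5 ≈ 4e+07 m = 40 Mm.
(b) rₐ = a(1 + e) = 8e+07 · (1 + 0.5) = 8e+07 · 1.5 ≈ 1.2e+08 m = 120 Mm.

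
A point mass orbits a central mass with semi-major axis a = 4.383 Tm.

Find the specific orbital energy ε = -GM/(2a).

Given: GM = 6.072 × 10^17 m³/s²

Convert to SI: a = 4.383 Tm = 4.383e+12 m.
ε = −GM / (2a).
ε = −6.072e+17 / (2 · 4.383e+12) J/kg ≈ -6.927e+04 J/kg = -69.27 kJ/kg.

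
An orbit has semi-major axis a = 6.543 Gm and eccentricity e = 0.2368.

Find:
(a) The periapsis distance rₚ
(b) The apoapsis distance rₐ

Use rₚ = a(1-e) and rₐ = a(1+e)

Convert to SI: a = 6.543 Gm = 6.543e+09 m.
(a) rₚ = a(1 − e) = 6.543e+09 · (1 − 0.2368) = 6.543e+09 · 0.7632 ≈ 4.994e+09 m = 4.994 Gm.
(b) rₐ = a(1 + e) = 6.543e+09 · (1 + 0.2368) = 6.543e+09 · 1.2368 ≈ 8.092e+09 m = 8.092 Gm.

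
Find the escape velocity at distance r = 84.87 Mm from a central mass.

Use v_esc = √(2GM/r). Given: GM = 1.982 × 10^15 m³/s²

Convert to SI: r = 84.87 Mm = 8.487e+07 m.
Escape velocity comes from setting total energy to zero: ½v² − GM/r = 0 ⇒ v_esc = √(2GM / r).
v_esc = √(2 · 1.982e+15 / 8.487e+07) m/s ≈ 6834 m/s = 6.834 km/s.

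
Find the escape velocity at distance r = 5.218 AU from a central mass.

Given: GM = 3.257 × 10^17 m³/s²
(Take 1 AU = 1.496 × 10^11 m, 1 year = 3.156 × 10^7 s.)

Convert to SI: r = 5.218 AU = 7.80613e+11 m.
Escape velocity comes from setting total energy to zero: ½v² − GM/r = 0 ⇒ v_esc = √(2GM / r).
v_esc = √(2 · 3.257e+17 / 7.80613e+11) m/s ≈ 913.5 m/s = 0.1927 AU/year.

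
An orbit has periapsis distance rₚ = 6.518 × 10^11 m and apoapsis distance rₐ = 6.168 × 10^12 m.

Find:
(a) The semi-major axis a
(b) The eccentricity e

(a) a = (rₚ + rₐ) / 2 = (6.518e+11 + 6.168e+12) / 2 ≈ 3.41e+12 m = 3.41 × 10^12 m.
(b) e = (rₐ − rₚ) / (rₐ + rₚ) = (6.168e+12 − 6.518e+11) / (6.168e+12 + 6.518e+11) ≈ 0.8089.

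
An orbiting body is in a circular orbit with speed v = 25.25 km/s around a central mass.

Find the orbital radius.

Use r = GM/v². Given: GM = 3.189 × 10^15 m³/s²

Convert to SI: v = 25.25 km/s = 25250 m/s.
For a circular orbit, v² = GM / r, so r = GM / v².
r = 3.189e+15 / (25250)² m ≈ 5.002e+06 m = 5.002 Mm.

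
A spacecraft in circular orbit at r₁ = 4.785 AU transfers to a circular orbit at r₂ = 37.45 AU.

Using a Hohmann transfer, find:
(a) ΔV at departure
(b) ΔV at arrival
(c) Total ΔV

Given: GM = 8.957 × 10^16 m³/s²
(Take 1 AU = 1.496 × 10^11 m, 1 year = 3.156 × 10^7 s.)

Convert to SI: r₁ = 4.785 AU = 7.15836e+11 m; r₂ = 37.45 AU = 5.60252e+12 m.
Transfer semi-major axis: a_t = (r₁ + r₂)/2 = (7.15836e+11 + 5.60252e+12)/2 = 3.15918e+12 m.
Circular speeds: v₁ = √(GM/r₁) = 353.732 m/s, v₂ = √(GM/r₂) = 126.441 m/s.
Transfer speeds (vis-viva v² = GM(2/r − 1/a_t)): v₁ᵗ = 471.063 m/s, v₂ᵗ = 60.1879 m/s.
(a) ΔV₁ = |v₁ᵗ − v₁| ≈ 117.3 m/s = 0.02475 AU/year.
(b) ΔV₂ = |v₂ − v₂ᵗ| ≈ 66.25 m/s = 0.01398 AU/year.
(c) ΔV_total = ΔV₁ + ΔV₂ ≈ 183.6 m/s = 0.03873 AU/year.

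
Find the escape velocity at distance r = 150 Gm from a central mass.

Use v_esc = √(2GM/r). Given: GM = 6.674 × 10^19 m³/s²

Convert to SI: r = 150 Gm = 1.5e+11 m.
Escape velocity comes from setting total energy to zero: ½v² − GM/r = 0 ⇒ v_esc = √(2GM / r).
v_esc = √(2 · 6.674e+19 / 1.5e+11) m/s ≈ 2.983e+04 m/s = 29.83 km/s.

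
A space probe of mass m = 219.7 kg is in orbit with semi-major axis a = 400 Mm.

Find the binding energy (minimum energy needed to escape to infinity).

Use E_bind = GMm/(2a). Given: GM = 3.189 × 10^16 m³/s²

Convert to SI: a = 400 Mm = 4e+08 m.
Total orbital energy is E = −GMm/(2a); binding energy is E_bind = −E = GMm/(2a).
E_bind = 3.189e+16 · 219.7 / (2 · 4e+08) J ≈ 8.758e+09 J = 8.758 GJ.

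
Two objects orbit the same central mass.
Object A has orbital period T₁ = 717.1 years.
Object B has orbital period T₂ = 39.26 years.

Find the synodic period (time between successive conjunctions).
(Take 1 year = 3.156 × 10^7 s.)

Convert to SI: T₁ = 717.1 years = 2.26317e+10 s; T₂ = 39.26 years = 1.23905e+09 s.
T_syn = |T₁ · T₂ / (T₁ − T₂)|.
T_syn = |2.26317e+10 · 1.23905e+09 / (2.26317e+10 − 1.23905e+09)| s ≈ 1.311e+09 s = 41.53 years.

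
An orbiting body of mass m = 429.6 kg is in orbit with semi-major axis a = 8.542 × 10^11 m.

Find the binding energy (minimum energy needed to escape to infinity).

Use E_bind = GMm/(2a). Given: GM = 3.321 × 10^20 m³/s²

Total orbital energy is E = −GMm/(2a); binding energy is E_bind = −E = GMm/(2a).
E_bind = 3.321e+20 · 429.6 / (2 · 8.542e+11) J ≈ 8.351e+10 J = 83.51 GJ.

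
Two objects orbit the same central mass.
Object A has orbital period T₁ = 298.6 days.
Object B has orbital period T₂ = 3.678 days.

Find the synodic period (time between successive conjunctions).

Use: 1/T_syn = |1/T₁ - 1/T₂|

Convert to SI: T₁ = 298.6 days = 2.5799e+07 s; T₂ = 3.678 days = 317779 s.
T_syn = |T₁ · T₂ / (T₁ − T₂)|.
T_syn = |2.5799e+07 · 317779 / (2.5799e+07 − 317779)| s ≈ 3.217e+05 s = 3.724 days.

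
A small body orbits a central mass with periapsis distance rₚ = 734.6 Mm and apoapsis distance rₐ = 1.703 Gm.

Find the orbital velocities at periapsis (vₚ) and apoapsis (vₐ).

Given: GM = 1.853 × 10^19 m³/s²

Convert to SI: rₚ = 734.6 Mm = 7.346e+08 m; rₐ = 1.703 Gm = 1.703e+09 m.
Use the vis-viva equation v² = GM(2/r − 1/a) with a = (rₚ + rₐ)/2 = (7.346e+08 + 1.703e+09)/2 = 1.2188e+09 m.
vₚ = √(GM · (2/rₚ − 1/a)) = √(1.853e+19 · (2/7.346e+08 − 1/1.2188e+09)) m/s ≈ 1.877e+05 m/s = 187.7 km/s.
vₐ = √(GM · (2/rₐ − 1/a)) = √(1.853e+19 · (2/1.703e+09 − 1/1.2188e+09)) m/s ≈ 8.098e+04 m/s = 80.98 km/s.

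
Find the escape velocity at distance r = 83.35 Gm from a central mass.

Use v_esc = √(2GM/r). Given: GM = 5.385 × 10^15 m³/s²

Convert to SI: r = 83.35 Gm = 8.335e+10 m.
Escape velocity comes from setting total energy to zero: ½v² − GM/r = 0 ⇒ v_esc = √(2GM / r).
v_esc = √(2 · 5.385e+15 / 8.335e+10) m/s ≈ 359.5 m/s = 359.5 m/s.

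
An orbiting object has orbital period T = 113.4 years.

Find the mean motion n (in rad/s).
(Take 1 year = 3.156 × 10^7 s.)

Convert to SI: T = 113.4 years = 3.5789e+09 s.
n = 2π / T.
n = 2π / 3.5789e+09 s ≈ 1.756e-09 rad/s.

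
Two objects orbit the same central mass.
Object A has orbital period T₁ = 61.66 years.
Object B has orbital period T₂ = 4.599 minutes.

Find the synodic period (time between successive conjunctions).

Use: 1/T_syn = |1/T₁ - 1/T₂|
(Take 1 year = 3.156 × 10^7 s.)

Convert to SI: T₁ = 61.66 years = 1.94599e+09 s; T₂ = 4.599 minutes = 275.94 s.
T_syn = |T₁ · T₂ / (T₁ − T₂)|.
T_syn = |1.94599e+09 · 275.94 / (1.94599e+09 − 275.94)| s ≈ 275.9 s = 4.599 minutes.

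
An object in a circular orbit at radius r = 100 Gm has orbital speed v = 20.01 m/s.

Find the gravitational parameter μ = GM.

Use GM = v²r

Convert to SI: r = 100 Gm = 1e+11 m.
For a circular orbit v² = GM/r, so GM = v² · r.
GM = (20.01)² · 1e+11 m³/s² ≈ 4.004e+13 m³/s² = 4.004 × 10^13 m³/s².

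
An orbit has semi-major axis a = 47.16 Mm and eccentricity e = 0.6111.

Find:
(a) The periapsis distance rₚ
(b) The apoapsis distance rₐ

Convert to SI: a = 47.16 Mm = 4.716e+07 m.
(a) rₚ = a(1 − e) = 4.716e+07 · (1 − 0.6111) = 4.716e+07 · 0.3889 ≈ 1.834e+07 m = 18.34 Mm.
(b) rₐ = a(1 + e) = 4.716e+07 · (1 + 0.6111) = 4.716e+07 · 1.6111 ≈ 7.598e+07 m = 75.98 Mm.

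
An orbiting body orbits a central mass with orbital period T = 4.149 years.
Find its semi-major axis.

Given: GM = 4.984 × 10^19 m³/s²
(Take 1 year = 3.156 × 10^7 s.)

Convert to SI: T = 4.149 years = 1.30942e+08 s.
Invert Kepler's third law: a = (GM · T² / (4π²))^(1/3).
Substituting T = 1.30942e+08 s and GM = 4.984e+19 m³/s²:
a = (4.984e+19 · (1.30942e+08)² / (4π²))^(1/3) m
a ≈ 2.787e+11 m = 2.787 × 10^11 m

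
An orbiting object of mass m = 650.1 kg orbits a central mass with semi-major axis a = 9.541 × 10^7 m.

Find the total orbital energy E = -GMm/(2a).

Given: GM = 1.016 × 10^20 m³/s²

E = −GMm / (2a).
E = −1.016e+20 · 650.1 / (2 · 9.541e+07) J ≈ -3.461e+14 J = -346.1 TJ.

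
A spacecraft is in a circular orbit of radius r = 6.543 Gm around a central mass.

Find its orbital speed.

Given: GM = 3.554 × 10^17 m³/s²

Convert to SI: r = 6.543 Gm = 6.543e+09 m.
For a circular orbit, gravity supplies the centripetal force, so v = √(GM / r).
v = √(3.554e+17 / 6.543e+09) m/s ≈ 7370 m/s = 7.37 km/s.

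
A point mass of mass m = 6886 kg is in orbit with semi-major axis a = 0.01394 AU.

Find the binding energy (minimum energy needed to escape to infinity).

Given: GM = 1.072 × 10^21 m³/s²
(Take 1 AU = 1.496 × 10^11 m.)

Convert to SI: a = 0.01394 AU = 2.08542e+09 m.
Total orbital energy is E = −GMm/(2a); binding energy is E_bind = −E = GMm/(2a).
E_bind = 1.072e+21 · 6886 / (2 · 2.08542e+09) J ≈ 1.77e+15 J = 1.77 PJ.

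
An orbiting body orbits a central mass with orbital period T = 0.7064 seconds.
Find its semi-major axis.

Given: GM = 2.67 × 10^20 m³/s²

Invert Kepler's third law: a = (GM · T² / (4π²))^(1/3).
Substituting T = 0.7064 s and GM = 2.67e+20 m³/s²:
a = (2.67e+20 · (0.7064)² / (4π²))^(1/3) m
a ≈ 1.5e+06 m = 1.5 Mm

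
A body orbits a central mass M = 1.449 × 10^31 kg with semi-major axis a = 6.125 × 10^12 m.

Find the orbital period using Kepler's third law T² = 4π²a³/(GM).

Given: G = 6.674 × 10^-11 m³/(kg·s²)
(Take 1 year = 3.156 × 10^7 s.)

GM = G · M = 6.674e-11 · 1.449e+31 = 9.67063e+20 m³/s².
Kepler's third law: T = 2π √(a³ / GM).
Substituting a = 6.125e+12 m and GM = 9.67063e+20 m³/s²:
T = 2π √((6.125e+12)³ / 9.67063e+20) s
T ≈ 3.063e+09 s = 97.05 years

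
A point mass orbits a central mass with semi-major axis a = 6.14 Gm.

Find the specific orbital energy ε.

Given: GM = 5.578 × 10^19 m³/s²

Convert to SI: a = 6.14 Gm = 6.14e+09 m.
ε = −GM / (2a).
ε = −5.578e+19 / (2 · 6.14e+09) J/kg ≈ -4.542e+09 J/kg = -4.542 GJ/kg.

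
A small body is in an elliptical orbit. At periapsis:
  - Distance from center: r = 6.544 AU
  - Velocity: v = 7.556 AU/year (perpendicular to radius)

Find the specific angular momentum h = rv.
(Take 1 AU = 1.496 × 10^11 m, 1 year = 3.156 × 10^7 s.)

Convert to SI: r = 6.544 AU = 9.78982e+11 m; v = 7.556 AU/year = 35816.8 m/s.
With v perpendicular to r, h = r · v.
h = 9.78982e+11 · 35816.8 m²/s ≈ 3.506e+16 m²/s.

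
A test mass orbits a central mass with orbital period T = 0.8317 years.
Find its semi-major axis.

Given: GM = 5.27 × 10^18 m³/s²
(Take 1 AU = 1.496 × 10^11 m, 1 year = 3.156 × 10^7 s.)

Convert to SI: T = 0.8317 years = 2.62485e+07 s.
Invert Kepler's third law: a = (GM · T² / (4π²))^(1/3).
Substituting T = 2.62485e+07 s and GM = 5.27e+18 m³/s²:
a = (5.27e+18 · (2.62485e+07)² / (4π²))^(1/3) m
a ≈ 4.514e+10 m = 0.3017 AU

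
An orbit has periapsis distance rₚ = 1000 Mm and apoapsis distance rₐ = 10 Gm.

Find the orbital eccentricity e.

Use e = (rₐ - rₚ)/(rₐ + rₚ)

Convert to SI: rₚ = 1000 Mm = 1e+09 m; rₐ = 10 Gm = 1e+10 m.
e = (rₐ − rₚ) / (rₐ + rₚ).
e = (1e+10 − 1e+09) / (1e+10 + 1e+09) = 9e+09 / 1.1e+10 ≈ 0.8182.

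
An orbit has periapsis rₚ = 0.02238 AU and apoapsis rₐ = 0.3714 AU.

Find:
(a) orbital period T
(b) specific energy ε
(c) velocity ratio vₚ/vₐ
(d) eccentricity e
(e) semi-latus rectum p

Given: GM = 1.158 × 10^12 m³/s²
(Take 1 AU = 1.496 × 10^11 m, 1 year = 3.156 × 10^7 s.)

Convert to SI: rₚ = 0.02238 AU = 3.34805e+09 m; rₐ = 0.3714 AU = 5.55614e+10 m.
(a) With a = (rₚ + rₐ)/2 = 2.94547e+10 m, T = 2π √(a³/GM) = 2π √((2.94547e+10)³/1.158e+12) s ≈ 2.952e+10 s
(b) With a = (rₚ + rₐ)/2 = 2.94547e+10 m, ε = −GM/(2a) = −1.158e+12/(2 · 2.94547e+10) J/kg ≈ -19.66 J/kg
(c) Conservation of angular momentum (rₚvₚ = rₐvₐ) gives vₚ/vₐ = rₐ/rₚ = 5.55614e+10/3.34805e+09 ≈ 16.6
(d) e = (rₐ − rₚ)/(rₐ + rₚ) = (5.55614e+10 − 3.34805e+09)/(5.55614e+10 + 3.34805e+09) ≈ 0.8863
(e) From a = (rₚ + rₐ)/2 = 2.94547e+10 m and e = (rₐ − rₚ)/(rₐ + rₚ) = 0.886332, p = a(1 − e²) = 2.94547e+10 · (1 − (0.886332)²) ≈ 6.316e+09 m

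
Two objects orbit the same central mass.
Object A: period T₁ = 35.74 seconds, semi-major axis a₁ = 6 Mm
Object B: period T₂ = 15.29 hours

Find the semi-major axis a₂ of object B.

Convert to SI: a₁ = 6 Mm = 6e+06 m; T₂ = 15.29 hours = 55044 s.
Kepler's third law: (T₁/T₂)² = (a₁/a₂)³ ⇒ a₂ = a₁ · (T₂/T₁)^(2/3).
T₂/T₁ = 55044 / 35.74 = 1540.12.
a₂ = 6e+06 · (1540.12)^(2/3) m ≈ 8.002e+08 m = 800.2 Mm.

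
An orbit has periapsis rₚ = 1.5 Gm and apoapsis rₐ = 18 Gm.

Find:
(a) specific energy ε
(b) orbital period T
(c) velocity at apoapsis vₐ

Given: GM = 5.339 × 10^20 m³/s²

Convert to SI: rₚ = 1.5 Gm = 1.5e+09 m; rₐ = 18 Gm = 1.8e+10 m.
(a) With a = (rₚ + rₐ)/2 = 9.75e+09 m, ε = −GM/(2a) = −5.339e+20/(2 · 9.75e+09) J/kg ≈ -2.738e+10 J/kg
(b) With a = (rₚ + rₐ)/2 = 9.75e+09 m, T = 2π √(a³/GM) = 2π √((9.75e+09)³/5.339e+20) s ≈ 2.618e+05 s
(c) With a = (rₚ + rₐ)/2 = 9.75e+09 m, vₐ = √(GM (2/rₐ − 1/a)) = √(5.339e+20 · (2/1.8e+10 − 1/9.75e+09)) m/s ≈ 6.755e+04 m/s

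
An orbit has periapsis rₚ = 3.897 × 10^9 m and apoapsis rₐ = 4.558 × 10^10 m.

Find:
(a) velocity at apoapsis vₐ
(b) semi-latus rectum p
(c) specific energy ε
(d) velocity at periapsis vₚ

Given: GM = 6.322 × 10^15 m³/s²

(a) With a = (rₚ + rₐ)/2 = 2.47385e+10 m, vₐ = √(GM (2/rₐ − 1/a)) = √(6.322e+15 · (2/4.558e+10 − 1/2.47385e+10)) m/s ≈ 147.8 m/s
(b) From a = (rₚ + rₐ)/2 = 2.47385e+10 m and e = (rₐ − rₚ)/(rₐ + rₚ) = 0.842472, p = a(1 − e²) = 2.47385e+10 · (1 − (0.842472)²) ≈ 7.18e+09 m
(c) With a = (rₚ + rₐ)/2 = 2.47385e+10 m, ε = −GM/(2a) = −6.322e+15/(2 · 2.47385e+10) J/kg ≈ -1.278e+05 J/kg
(d) With a = (rₚ + rₐ)/2 = 2.47385e+10 m, vₚ = √(GM (2/rₚ − 1/a)) = √(6.322e+15 · (2/3.897e+09 − 1/2.47385e+10)) m/s ≈ 1729 m/s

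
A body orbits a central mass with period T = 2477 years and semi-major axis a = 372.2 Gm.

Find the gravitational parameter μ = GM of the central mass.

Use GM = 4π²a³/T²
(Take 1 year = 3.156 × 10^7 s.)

Convert to SI: T = 2477 years = 7.81741e+10 s; a = 372.2 Gm = 3.722e+11 m.
GM = 4π² · a³ / T².
GM = 4π² · (3.722e+11)³ / (7.81741e+10)² m³/s² ≈ 3.331e+14 m³/s² = 3.331 × 10^14 m³/s².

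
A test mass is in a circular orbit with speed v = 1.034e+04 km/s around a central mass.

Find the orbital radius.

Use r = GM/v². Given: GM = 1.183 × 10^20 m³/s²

Convert to SI: v = 1.034e+04 km/s = 1.034e+07 m/s.
For a circular orbit, v² = GM / r, so r = GM / v².
r = 1.183e+20 / (1.034e+07)² m ≈ 1.106e+06 m = 1.106 × 10^6 m.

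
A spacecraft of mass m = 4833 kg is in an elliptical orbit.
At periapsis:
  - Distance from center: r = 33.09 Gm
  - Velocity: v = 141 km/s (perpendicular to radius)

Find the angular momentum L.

Convert to SI: r = 33.09 Gm = 3.309e+10 m; v = 141 km/s = 141000 m/s.
Since v is perpendicular to r, L = m · v · r.
L = 4833 · 141000 · 3.309e+10 kg·m²/s ≈ 2.255e+19 kg·m²/s.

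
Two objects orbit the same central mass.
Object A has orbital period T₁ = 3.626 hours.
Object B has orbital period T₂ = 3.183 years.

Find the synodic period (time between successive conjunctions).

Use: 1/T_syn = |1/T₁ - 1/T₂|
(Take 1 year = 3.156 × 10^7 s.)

Convert to SI: T₁ = 3.626 hours = 13053.6 s; T₂ = 3.183 years = 1.00455e+08 s.
T_syn = |T₁ · T₂ / (T₁ − T₂)|.
T_syn = |13053.6 · 1.00455e+08 / (13053.6 − 1.00455e+08)| s ≈ 1.306e+04 s = 3.626 hours.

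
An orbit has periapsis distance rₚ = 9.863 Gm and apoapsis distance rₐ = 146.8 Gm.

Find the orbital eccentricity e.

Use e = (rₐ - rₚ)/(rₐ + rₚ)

Convert to SI: rₚ = 9.863 Gm = 9.863e+09 m; rₐ = 146.8 Gm = 1.468e+11 m.
e = (rₐ − rₚ) / (rₐ + rₚ).
e = (1.468e+11 − 9.863e+09) / (1.468e+11 + 9.863e+09) = 1.36937e+11 / 1.56663e+11 ≈ 0.8741.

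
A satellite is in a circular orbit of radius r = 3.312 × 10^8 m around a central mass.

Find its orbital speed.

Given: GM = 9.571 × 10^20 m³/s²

For a circular orbit, gravity supplies the centripetal force, so v = √(GM / r).
v = √(9.571e+20 / 3.312e+08) m/s ≈ 1.7e+06 m/s = 1700 km/s.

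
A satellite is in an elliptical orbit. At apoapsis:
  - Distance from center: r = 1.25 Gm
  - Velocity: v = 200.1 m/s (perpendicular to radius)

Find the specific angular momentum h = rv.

Convert to SI: r = 1.25 Gm = 1.25e+09 m.
With v perpendicular to r, h = r · v.
h = 1.25e+09 · 200.1 m²/s ≈ 2.501e+11 m²/s.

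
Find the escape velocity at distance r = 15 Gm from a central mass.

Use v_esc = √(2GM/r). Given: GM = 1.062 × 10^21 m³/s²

Convert to SI: r = 15 Gm = 1.5e+10 m.
Escape velocity comes from setting total energy to zero: ½v² − GM/r = 0 ⇒ v_esc = √(2GM / r).
v_esc = √(2 · 1.062e+21 / 1.5e+10) m/s ≈ 3.763e+05 m/s = 376.3 km/s.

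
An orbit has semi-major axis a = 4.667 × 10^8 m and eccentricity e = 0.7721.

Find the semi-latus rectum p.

p = a (1 − e²).
p = 4.667e+08 · (1 − (0.7721)²) = 4.667e+08 · 0.403862 ≈ 1.885e+08 m = 1.885 × 10^8 m.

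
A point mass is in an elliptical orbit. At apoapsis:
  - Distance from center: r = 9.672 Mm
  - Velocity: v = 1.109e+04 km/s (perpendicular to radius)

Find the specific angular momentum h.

Convert to SI: r = 9.672 Mm = 9.672e+06 m; v = 1.109e+04 km/s = 1.109e+07 m/s.
With v perpendicular to r, h = r · v.
h = 9.672e+06 · 1.109e+07 m²/s ≈ 1.073e+14 m²/s.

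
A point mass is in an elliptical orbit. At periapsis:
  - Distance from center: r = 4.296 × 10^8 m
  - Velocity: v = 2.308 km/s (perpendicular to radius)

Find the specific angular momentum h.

Convert to SI: v = 2.308 km/s = 2308 m/s.
With v perpendicular to r, h = r · v.
h = 4.296e+08 · 2308 m²/s ≈ 9.915e+11 m²/s.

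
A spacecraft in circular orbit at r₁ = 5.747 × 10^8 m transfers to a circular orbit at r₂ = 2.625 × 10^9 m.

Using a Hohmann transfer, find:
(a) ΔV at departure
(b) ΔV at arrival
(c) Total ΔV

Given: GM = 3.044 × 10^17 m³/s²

Transfer semi-major axis: a_t = (r₁ + r₂)/2 = (5.747e+08 + 2.625e+09)/2 = 1.59985e+09 m.
Circular speeds: v₁ = √(GM/r₁) = 23014.5 m/s, v₂ = √(GM/r₂) = 10768.6 m/s.
Transfer speeds (vis-viva v² = GM(2/r − 1/a_t)): v₁ᵗ = 29480 m/s, v₂ᵗ = 6454.14 m/s.
(a) ΔV₁ = |v₁ᵗ − v₁| ≈ 6465 m/s = 6.465 km/s.
(b) ΔV₂ = |v₂ − v₂ᵗ| ≈ 4314 m/s = 4.314 km/s.
(c) ΔV_total = ΔV₁ + ΔV₂ ≈ 1.078e+04 m/s = 10.78 km/s.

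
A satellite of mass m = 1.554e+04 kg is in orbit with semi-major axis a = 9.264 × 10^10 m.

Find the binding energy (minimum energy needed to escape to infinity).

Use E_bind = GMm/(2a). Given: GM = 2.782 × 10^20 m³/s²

Total orbital energy is E = −GMm/(2a); binding energy is E_bind = −E = GMm/(2a).
E_bind = 2.782e+20 · 1.554e+04 / (2 · 9.264e+10) J ≈ 2.333e+13 J = 23.33 TJ.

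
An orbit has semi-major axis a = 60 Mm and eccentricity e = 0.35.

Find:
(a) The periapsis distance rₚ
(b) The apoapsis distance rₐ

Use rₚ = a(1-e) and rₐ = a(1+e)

Convert to SI: a = 60 Mm = 6e+07 m.
(a) rₚ = a(1 − e) = 6e+07 · (1 − 0.35) = 6e+07 · 0.65 ≈ 3.9e+07 m = 39 Mm.
(b) rₐ = a(1 + e) = 6e+07 · (1 + 0.35) = 6e+07 · 1.35 ≈ 8.1e+07 m = 81 Mm.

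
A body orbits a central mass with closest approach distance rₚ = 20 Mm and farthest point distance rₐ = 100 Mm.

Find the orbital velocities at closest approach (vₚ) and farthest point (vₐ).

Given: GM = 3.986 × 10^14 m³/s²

Convert to SI: rₚ = 20 Mm = 2e+07 m; rₐ = 100 Mm = 1e+08 m.
Use the vis-viva equation v² = GM(2/r − 1/a) with a = (rₚ + rₐ)/2 = (2e+07 + 1e+08)/2 = 6e+07 m.
vₚ = √(GM · (2/rₚ − 1/a)) = √(3.986e+14 · (2/2e+07 − 1/6e+07)) m/s ≈ 5763 m/s = 5.763 km/s.
vₐ = √(GM · (2/rₐ − 1/a)) = √(3.986e+14 · (2/1e+08 − 1/6e+07)) m/s ≈ 1153 m/s = 1.153 km/s.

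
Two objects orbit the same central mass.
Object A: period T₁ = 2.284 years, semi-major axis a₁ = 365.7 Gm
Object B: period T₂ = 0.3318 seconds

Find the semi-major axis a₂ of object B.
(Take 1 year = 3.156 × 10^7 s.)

Convert to SI: T₁ = 2.284 years = 7.2083e+07 s; a₁ = 365.7 Gm = 3.657e+11 m.
Kepler's third law: (T₁/T₂)² = (a₁/a₂)³ ⇒ a₂ = a₁ · (T₂/T₁)^(2/3).
T₂/T₁ = 0.3318 / 7.2083e+07 = 4.60302e-09.
a₂ = 3.657e+11 · (4.60302e-09)^(2/3) m ≈ 1.012e+06 m = 1.012 Mm.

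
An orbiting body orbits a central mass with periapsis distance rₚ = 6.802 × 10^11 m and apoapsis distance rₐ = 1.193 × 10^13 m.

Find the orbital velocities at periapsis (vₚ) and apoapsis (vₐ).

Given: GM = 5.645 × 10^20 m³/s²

Use the vis-viva equation v² = GM(2/r − 1/a) with a = (rₚ + rₐ)/2 = (6.802e+11 + 1.193e+13)/2 = 6.3051e+12 m.
vₚ = √(GM · (2/rₚ − 1/a)) = √(5.645e+20 · (2/6.802e+11 − 1/6.3051e+12)) m/s ≈ 3.963e+04 m/s = 39.63 km/s.
vₐ = √(GM · (2/rₐ − 1/a)) = √(5.645e+20 · (2/1.193e+13 − 1/6.3051e+12)) m/s ≈ 2259 m/s = 2.259 km/s.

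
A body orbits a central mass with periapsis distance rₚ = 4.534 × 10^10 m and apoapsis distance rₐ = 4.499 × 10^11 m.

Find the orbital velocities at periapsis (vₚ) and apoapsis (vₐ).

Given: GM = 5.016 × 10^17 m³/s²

Use the vis-viva equation v² = GM(2/r − 1/a) with a = (rₚ + rₐ)/2 = (4.534e+10 + 4.499e+11)/2 = 2.4762e+11 m.
vₚ = √(GM · (2/rₚ − 1/a)) = √(5.016e+17 · (2/4.534e+10 − 1/2.4762e+11)) m/s ≈ 4483 m/s = 4.483 km/s.
vₐ = √(GM · (2/rₐ − 1/a)) = √(5.016e+17 · (2/4.499e+11 − 1/2.4762e+11)) m/s ≈ 451.8 m/s = 451.8 m/s.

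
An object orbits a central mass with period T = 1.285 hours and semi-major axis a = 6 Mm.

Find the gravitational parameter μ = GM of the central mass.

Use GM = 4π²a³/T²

Convert to SI: T = 1.285 hours = 4626 s; a = 6 Mm = 6e+06 m.
GM = 4π² · a³ / T².
GM = 4π² · (6e+06)³ / (4626)² m³/s² ≈ 3.985e+14 m³/s² = 3.985 × 10^14 m³/s².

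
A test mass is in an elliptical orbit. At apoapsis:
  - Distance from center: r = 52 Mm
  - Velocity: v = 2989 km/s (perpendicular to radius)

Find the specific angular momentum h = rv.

Convert to SI: r = 52 Mm = 5.2e+07 m; v = 2989 km/s = 2.989e+06 m/s.
With v perpendicular to r, h = r · v.
h = 5.2e+07 · 2.989e+06 m²/s ≈ 1.554e+14 m²/s.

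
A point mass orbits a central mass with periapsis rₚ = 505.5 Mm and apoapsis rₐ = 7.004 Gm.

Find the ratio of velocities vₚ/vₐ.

Convert to SI: rₚ = 505.5 Mm = 5.055e+08 m; rₐ = 7.004 Gm = 7.004e+09 m.
Conservation of angular momentum gives rₚvₚ = rₐvₐ, so vₚ/vₐ = rₐ/rₚ.
vₚ/vₐ = 7.004e+09 / 5.055e+08 ≈ 13.86.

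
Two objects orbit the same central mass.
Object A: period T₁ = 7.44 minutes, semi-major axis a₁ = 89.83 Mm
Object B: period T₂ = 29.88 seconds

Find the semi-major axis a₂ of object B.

Convert to SI: T₁ = 7.44 minutes = 446.4 s; a₁ = 89.83 Mm = 8.983e+07 m.
Kepler's third law: (T₁/T₂)² = (a₁/a₂)³ ⇒ a₂ = a₁ · (T₂/T₁)^(2/3).
T₂/T₁ = 29.88 / 446.4 = 0.0669355.
a₂ = 8.983e+07 · (0.0669355)^(2/3) m ≈ 1.481e+07 m = 14.81 Mm.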